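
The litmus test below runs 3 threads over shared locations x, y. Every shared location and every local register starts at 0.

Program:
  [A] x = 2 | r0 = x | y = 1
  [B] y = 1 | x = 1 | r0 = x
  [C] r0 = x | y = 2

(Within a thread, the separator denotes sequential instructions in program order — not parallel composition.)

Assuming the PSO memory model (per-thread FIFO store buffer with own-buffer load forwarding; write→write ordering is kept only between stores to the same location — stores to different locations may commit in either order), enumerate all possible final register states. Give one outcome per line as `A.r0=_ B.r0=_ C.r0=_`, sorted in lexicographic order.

outcome vector order: (A.r0,B.r0,C.r0)
|PSO outcomes| = 9

A.r0=1 B.r0=1 C.r0=0
A.r0=1 B.r0=1 C.r0=1
A.r0=1 B.r0=1 C.r0=2
A.r0=2 B.r0=1 C.r0=0
A.r0=2 B.r0=1 C.r0=1
A.r0=2 B.r0=1 C.r0=2
A.r0=2 B.r0=2 C.r0=0
A.r0=2 B.r0=2 C.r0=1
A.r0=2 B.r0=2 C.r0=2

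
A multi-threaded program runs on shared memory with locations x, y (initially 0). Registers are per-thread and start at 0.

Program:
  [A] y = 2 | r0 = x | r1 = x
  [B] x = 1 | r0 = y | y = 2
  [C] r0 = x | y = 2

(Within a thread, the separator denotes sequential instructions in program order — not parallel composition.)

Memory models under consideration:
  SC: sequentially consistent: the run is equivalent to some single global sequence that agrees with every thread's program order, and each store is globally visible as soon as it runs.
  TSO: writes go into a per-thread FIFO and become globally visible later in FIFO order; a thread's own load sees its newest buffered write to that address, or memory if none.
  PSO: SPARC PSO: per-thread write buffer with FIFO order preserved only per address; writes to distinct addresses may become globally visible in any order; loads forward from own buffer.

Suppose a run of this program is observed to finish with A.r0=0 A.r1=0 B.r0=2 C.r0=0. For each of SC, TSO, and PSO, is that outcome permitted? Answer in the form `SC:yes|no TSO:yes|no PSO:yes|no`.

outcome vector order: (A.r0,A.r1,B.r0,C.r0)
under SC → (0,0,2,0) (0,0,2,1) (0,1,2,0) (0,1,2,1) (1,1,0,0) (1,1,0,1) (1,1,2,0) (1,1,2,1)
under TSO → (0,0,0,0) (0,0,0,1) (0,0,2,0) (0,0,2,1) (0,1,0,0) (0,1,0,1) (0,1,2,0) (0,1,2,1) (1,1,0,0) (1,1,0,1) (1,1,2,0) (1,1,2,1)
under PSO → (0,0,0,0) (0,0,0,1) (0,0,2,0) (0,0,2,1) (0,1,0,0) (0,1,0,1) (0,1,2,0) (0,1,2,1) (1,1,0,0) (1,1,0,1) (1,1,2,0) (1,1,2,1)
target (0,0,2,0) ∈ {SC,TSO,PSO}

SC:yes TSO:yes PSO:yes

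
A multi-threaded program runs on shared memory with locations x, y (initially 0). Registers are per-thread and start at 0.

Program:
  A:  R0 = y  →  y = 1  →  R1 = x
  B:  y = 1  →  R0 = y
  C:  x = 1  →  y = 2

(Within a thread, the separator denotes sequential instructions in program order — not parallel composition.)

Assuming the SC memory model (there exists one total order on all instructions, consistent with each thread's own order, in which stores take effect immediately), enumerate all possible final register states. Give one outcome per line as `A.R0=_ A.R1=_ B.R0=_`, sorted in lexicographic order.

A.R0=0 A.R1=0 B.R0=1
A.R0=0 A.R1=0 B.R0=2
A.R0=0 A.R1=1 B.R0=1
A.R0=0 A.R1=1 B.R0=2
A.R0=1 A.R1=0 B.R0=1
A.R0=1 A.R1=0 B.R0=2
A.R0=1 A.R1=1 B.R0=1
A.R0=1 A.R1=1 B.R0=2
A.R0=2 A.R1=1 B.R0=1
A.R0=2 A.R1=1 B.R0=2

outcome vector order: (A.R0,A.R1,B.R0)
|SC outcomes| = 10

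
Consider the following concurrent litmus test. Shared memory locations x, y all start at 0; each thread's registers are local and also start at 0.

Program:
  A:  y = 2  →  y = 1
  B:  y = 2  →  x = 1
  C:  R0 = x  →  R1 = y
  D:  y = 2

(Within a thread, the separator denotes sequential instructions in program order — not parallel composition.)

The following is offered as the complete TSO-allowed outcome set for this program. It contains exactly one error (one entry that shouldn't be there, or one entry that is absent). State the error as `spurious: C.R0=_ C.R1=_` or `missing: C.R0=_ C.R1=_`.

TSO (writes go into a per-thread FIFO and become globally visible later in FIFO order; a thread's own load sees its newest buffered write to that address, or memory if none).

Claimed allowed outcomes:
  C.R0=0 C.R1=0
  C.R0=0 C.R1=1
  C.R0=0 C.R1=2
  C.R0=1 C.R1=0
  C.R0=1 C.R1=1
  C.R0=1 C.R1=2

spurious: C.R0=1 C.R1=0

outcome vector order: (C.R0,C.R1)
TSO (5): <0 0>; <0 1>; <0 2>; <1 1>; <1 2>
claimed∖TSO = {<1 0>}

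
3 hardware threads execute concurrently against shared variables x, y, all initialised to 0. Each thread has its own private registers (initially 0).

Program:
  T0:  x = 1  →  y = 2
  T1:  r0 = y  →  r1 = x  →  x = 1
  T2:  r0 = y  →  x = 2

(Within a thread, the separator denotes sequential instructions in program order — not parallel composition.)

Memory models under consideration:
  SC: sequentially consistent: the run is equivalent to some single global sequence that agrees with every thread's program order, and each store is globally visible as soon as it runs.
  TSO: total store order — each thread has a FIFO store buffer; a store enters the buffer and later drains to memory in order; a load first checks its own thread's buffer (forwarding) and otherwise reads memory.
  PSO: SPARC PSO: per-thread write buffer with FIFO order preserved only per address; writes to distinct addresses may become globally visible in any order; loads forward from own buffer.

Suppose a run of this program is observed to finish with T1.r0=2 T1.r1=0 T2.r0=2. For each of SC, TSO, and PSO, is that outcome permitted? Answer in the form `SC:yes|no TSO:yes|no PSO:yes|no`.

SC:no TSO:no PSO:yes

outcome vector order: (T1.r0,T1.r1,T2.r0)
SC: 10 outcomes — {<0 0 0>; <0 0 2>; <0 1 0>; <0 1 2>; <0 2 0>; <0 2 2>; <2 1 0>; <2 1 2>; <2 2 0>; <2 2 2>}
TSO: 10 outcomes — {<0 0 0>; <0 0 2>; <0 1 0>; <0 1 2>; <0 2 0>; <0 2 2>; <2 1 0>; <2 1 2>; <2 2 0>; <2 2 2>}
PSO: 12 outcomes — {<0 0 0>; <0 0 2>; <0 1 0>; <0 1 2>; <0 2 0>; <0 2 2>; <2 0 0>; <2 0 2>; <2 1 0>; <2 1 2>; <2 2 0>; <2 2 2>}
target <2 0 2> ∈ {PSO}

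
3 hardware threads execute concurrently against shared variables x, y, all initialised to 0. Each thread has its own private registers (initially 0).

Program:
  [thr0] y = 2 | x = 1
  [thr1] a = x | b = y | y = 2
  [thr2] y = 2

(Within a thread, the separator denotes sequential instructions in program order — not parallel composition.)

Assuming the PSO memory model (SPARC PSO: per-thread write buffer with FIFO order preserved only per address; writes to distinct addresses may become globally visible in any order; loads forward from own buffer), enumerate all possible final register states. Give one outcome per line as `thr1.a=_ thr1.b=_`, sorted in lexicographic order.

outcome vector order: (thr1.a,thr1.b)
|PSO outcomes| = 4

thr1.a=0 thr1.b=0
thr1.a=0 thr1.b=2
thr1.a=1 thr1.b=0
thr1.a=1 thr1.b=2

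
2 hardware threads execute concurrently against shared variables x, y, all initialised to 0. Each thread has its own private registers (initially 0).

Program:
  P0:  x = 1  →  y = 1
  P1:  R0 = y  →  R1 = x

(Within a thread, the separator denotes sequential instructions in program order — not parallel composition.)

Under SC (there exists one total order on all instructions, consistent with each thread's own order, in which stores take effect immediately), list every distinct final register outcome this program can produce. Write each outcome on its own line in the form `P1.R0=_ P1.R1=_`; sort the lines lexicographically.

outcome vector order: (P1.R0,P1.R1)
|SC outcomes| = 3

P1.R0=0 P1.R1=0
P1.R0=0 P1.R1=1
P1.R0=1 P1.R1=1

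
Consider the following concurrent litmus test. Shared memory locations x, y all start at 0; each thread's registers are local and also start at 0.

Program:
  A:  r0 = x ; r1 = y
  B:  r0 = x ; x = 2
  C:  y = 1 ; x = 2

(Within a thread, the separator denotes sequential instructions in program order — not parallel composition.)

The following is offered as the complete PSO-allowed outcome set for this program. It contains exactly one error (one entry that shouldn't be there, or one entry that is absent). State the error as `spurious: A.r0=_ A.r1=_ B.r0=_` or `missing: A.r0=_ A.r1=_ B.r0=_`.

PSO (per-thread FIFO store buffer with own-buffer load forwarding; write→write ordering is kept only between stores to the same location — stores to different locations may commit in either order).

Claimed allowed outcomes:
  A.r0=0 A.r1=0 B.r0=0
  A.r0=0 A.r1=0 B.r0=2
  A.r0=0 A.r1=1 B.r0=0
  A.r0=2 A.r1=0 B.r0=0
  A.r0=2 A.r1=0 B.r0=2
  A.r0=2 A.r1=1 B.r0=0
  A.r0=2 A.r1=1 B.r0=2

missing: A.r0=0 A.r1=1 B.r0=2

outcome vector order: (A.r0,A.r1,B.r0)
PSO: 8 outcomes — {(0,0,0); (0,0,2); (0,1,0); (0,1,2); (2,0,0); (2,0,2); (2,1,0); (2,1,2)}
PSO∖claimed = {(0,1,2)}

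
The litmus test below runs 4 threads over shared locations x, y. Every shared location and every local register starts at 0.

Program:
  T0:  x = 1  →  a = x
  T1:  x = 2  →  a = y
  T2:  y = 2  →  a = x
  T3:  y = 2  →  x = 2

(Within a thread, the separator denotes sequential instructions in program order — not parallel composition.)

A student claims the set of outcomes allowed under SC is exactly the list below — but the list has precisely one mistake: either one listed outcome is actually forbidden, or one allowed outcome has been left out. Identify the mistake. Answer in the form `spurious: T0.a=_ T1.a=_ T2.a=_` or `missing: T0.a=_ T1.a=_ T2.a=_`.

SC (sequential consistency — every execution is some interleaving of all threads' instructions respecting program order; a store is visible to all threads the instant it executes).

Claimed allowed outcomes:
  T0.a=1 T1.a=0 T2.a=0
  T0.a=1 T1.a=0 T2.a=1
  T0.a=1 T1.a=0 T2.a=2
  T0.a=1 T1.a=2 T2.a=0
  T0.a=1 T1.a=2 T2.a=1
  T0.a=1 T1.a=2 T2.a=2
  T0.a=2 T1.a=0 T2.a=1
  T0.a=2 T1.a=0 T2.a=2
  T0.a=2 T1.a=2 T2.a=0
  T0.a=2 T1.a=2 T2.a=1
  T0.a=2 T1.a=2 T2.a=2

outcome vector order: (T0.a,T1.a,T2.a)
SC: 10 outcomes — {1/0/1, 1/0/2, 1/2/0, 1/2/1, 1/2/2, 2/0/1, 2/0/2, 2/2/0, 2/2/1, 2/2/2}
claimed∖SC = {1/0/0}

spurious: T0.a=1 T1.a=0 T2.a=0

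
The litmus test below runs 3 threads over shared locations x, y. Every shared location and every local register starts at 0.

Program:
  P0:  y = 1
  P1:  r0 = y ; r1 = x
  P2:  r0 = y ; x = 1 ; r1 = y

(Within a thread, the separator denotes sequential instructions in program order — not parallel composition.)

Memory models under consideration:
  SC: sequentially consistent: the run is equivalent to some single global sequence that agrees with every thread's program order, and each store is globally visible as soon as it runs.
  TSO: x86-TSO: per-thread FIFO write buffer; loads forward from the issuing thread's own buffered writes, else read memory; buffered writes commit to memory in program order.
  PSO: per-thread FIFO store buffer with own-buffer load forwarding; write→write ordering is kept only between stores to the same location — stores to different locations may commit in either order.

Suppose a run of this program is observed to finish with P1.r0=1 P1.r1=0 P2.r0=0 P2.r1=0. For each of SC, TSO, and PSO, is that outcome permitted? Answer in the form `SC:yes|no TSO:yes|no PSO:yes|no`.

outcome vector order: (P1.r0,P1.r1,P2.r0,P2.r1)
[SC] allowed = {<0 0 0 0>, <0 0 0 1>, <0 0 1 1>, <0 1 0 0>, <0 1 0 1>, <0 1 1 1>, <1 0 0 1>, <1 0 1 1>, <1 1 0 0>, <1 1 0 1>, <1 1 1 1>}
[TSO] allowed = {<0 0 0 0>, <0 0 0 1>, <0 0 1 1>, <0 1 0 0>, <0 1 0 1>, <0 1 1 1>, <1 0 0 0>, <1 0 0 1>, <1 0 1 1>, <1 1 0 0>, <1 1 0 1>, <1 1 1 1>}
[PSO] allowed = {<0 0 0 0>, <0 0 0 1>, <0 0 1 1>, <0 1 0 0>, <0 1 0 1>, <0 1 1 1>, <1 0 0 0>, <1 0 0 1>, <1 0 1 1>, <1 1 0 0>, <1 1 0 1>, <1 1 1 1>}
target <1 0 0 0> ∈ {TSO,PSO}

SC:no TSO:yes PSO:yes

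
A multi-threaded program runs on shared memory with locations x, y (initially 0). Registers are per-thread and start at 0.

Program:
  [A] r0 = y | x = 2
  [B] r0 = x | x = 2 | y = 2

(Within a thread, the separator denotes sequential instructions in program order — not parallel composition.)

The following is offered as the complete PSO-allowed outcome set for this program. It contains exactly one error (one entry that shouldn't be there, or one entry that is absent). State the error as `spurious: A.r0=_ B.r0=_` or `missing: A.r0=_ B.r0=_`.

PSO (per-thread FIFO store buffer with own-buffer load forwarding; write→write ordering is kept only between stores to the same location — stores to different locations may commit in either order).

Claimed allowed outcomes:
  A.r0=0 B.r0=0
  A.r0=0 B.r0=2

missing: A.r0=2 B.r0=0

outcome vector order: (A.r0,B.r0)
PSO (3): 0/0 0/2 2/0
PSO∖claimed = {2/0}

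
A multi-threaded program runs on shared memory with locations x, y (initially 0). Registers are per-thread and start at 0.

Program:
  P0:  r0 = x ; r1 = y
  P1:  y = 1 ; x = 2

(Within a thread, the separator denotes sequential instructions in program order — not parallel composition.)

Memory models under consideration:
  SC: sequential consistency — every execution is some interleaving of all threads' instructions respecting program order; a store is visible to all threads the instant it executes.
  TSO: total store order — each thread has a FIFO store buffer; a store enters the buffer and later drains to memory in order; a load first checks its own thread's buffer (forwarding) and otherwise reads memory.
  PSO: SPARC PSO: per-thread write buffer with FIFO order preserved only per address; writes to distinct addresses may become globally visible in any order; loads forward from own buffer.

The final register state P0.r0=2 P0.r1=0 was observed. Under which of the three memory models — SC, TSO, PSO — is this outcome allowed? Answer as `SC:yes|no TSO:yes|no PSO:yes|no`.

SC:no TSO:no PSO:yes

outcome vector order: (P0.r0,P0.r1)
SC: 3 outcomes — {0/0, 0/1, 2/1}
TSO: 3 outcomes — {0/0, 0/1, 2/1}
PSO: 4 outcomes — {0/0, 0/1, 2/0, 2/1}
target 2/0 ∈ {PSO}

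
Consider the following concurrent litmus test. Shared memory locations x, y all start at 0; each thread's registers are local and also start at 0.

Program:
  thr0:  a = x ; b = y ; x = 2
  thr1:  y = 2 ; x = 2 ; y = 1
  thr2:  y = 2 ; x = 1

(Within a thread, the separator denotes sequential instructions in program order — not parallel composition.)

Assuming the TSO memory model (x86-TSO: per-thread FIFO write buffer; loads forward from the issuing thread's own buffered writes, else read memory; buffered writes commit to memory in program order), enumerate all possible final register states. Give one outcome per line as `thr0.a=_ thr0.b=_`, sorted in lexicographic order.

outcome vector order: (thr0.a,thr0.b)
|TSO outcomes| = 7

thr0.a=0 thr0.b=0
thr0.a=0 thr0.b=1
thr0.a=0 thr0.b=2
thr0.a=1 thr0.b=1
thr0.a=1 thr0.b=2
thr0.a=2 thr0.b=1
thr0.a=2 thr0.b=2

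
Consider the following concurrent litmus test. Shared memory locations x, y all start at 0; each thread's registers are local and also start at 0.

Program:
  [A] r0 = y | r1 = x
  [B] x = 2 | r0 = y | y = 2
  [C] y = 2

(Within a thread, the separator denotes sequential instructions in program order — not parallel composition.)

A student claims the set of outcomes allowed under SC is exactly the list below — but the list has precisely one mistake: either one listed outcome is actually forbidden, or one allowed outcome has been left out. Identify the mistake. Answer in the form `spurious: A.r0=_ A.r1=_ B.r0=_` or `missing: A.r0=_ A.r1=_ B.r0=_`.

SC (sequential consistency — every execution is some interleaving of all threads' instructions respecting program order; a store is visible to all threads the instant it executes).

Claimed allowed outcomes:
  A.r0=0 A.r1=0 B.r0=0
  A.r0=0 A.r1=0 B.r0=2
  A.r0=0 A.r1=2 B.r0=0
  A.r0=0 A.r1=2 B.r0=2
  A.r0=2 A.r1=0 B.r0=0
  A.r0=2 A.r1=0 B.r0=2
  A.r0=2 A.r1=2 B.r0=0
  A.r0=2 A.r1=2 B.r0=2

outcome vector order: (A.r0,A.r1,B.r0)
[SC] allowed = {<0 0 0>, <0 0 2>, <0 2 0>, <0 2 2>, <2 0 2>, <2 2 0>, <2 2 2>}
claimed∖SC = {<2 0 0>}

spurious: A.r0=2 A.r1=0 B.r0=0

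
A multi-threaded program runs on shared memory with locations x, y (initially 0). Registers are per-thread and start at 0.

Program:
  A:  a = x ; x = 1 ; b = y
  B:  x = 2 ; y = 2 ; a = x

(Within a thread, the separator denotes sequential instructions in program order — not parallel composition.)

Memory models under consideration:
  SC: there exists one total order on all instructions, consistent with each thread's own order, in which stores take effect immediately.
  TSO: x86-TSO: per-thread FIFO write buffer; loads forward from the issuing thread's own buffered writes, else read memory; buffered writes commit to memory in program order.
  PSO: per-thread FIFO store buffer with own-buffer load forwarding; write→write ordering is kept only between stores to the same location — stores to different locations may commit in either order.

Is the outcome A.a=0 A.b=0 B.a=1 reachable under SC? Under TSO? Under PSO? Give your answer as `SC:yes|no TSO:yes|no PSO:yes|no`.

outcome vector order: (A.a,A.b,B.a)
[SC] allowed = {001; 002; 021; 022; 201; 221; 222}
[TSO] allowed = {001; 002; 021; 022; 201; 202; 221; 222}
[PSO] allowed = {001; 002; 021; 022; 201; 202; 221; 222}
target 001 ∈ {SC,TSO,PSO}

SC:yes TSO:yes PSO:yes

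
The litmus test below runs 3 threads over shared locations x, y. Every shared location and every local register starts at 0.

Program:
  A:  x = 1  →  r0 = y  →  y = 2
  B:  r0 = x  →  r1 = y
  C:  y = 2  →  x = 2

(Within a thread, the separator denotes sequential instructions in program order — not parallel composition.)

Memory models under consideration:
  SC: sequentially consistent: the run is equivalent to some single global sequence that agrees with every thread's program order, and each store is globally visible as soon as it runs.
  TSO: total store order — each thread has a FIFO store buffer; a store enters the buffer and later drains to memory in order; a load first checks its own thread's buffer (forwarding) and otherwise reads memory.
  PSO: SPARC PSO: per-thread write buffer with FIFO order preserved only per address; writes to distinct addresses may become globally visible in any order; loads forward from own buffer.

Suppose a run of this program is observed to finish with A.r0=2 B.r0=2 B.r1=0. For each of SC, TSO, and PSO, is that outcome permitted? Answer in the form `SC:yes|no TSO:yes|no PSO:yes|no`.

SC:no TSO:no PSO:yes

outcome vector order: (A.r0,B.r0,B.r1)
SC: 10 outcomes — {0/0/0; 0/0/2; 0/1/0; 0/1/2; 0/2/2; 2/0/0; 2/0/2; 2/1/0; 2/1/2; 2/2/2}
TSO: 10 outcomes — {0/0/0; 0/0/2; 0/1/0; 0/1/2; 0/2/2; 2/0/0; 2/0/2; 2/1/0; 2/1/2; 2/2/2}
PSO: 12 outcomes — {0/0/0; 0/0/2; 0/1/0; 0/1/2; 0/2/0; 0/2/2; 2/0/0; 2/0/2; 2/1/0; 2/1/2; 2/2/0; 2/2/2}
target 2/2/0 ∈ {PSO}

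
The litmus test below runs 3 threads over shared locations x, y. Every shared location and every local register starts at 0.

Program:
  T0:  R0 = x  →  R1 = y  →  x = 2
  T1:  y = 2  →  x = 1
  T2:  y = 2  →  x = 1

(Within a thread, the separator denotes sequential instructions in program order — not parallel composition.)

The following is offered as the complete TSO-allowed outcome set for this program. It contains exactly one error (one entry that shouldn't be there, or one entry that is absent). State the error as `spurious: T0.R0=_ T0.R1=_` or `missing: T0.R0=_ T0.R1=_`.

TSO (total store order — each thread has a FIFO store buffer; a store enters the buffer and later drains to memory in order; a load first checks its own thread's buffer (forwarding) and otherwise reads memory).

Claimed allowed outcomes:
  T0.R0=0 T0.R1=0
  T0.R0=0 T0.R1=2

outcome vector order: (T0.R0,T0.R1)
[TSO] allowed = {0/0; 0/2; 1/2}
TSO∖claimed = {1/2}

missing: T0.R0=1 T0.R1=2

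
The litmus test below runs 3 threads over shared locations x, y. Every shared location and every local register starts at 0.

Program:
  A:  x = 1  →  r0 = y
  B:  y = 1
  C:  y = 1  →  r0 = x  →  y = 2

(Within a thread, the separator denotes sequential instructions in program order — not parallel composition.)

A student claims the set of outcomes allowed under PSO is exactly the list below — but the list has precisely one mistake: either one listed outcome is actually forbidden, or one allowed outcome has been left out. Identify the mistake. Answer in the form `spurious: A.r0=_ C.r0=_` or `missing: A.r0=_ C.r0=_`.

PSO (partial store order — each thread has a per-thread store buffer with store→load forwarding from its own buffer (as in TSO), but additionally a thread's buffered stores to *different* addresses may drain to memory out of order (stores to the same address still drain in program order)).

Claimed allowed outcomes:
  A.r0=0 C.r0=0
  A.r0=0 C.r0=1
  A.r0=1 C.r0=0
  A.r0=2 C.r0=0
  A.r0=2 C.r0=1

outcome vector order: (A.r0,C.r0)
under PSO → 00, 01, 10, 11, 20, 21
PSO∖claimed = {11}

missing: A.r0=1 C.r0=1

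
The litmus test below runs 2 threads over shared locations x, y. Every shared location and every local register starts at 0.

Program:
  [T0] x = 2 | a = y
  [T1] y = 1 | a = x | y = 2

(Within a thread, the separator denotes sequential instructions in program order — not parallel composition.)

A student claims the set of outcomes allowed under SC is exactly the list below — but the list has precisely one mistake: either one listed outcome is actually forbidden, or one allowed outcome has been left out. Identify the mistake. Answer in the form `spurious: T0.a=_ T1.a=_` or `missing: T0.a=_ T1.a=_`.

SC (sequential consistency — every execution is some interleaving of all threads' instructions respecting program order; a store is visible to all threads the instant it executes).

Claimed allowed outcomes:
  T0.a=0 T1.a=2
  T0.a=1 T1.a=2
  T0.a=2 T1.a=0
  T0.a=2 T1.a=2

outcome vector order: (T0.a,T1.a)
[SC] allowed = {0/2, 1/0, 1/2, 2/0, 2/2}
SC∖claimed = {1/0}

missing: T0.a=1 T1.a=0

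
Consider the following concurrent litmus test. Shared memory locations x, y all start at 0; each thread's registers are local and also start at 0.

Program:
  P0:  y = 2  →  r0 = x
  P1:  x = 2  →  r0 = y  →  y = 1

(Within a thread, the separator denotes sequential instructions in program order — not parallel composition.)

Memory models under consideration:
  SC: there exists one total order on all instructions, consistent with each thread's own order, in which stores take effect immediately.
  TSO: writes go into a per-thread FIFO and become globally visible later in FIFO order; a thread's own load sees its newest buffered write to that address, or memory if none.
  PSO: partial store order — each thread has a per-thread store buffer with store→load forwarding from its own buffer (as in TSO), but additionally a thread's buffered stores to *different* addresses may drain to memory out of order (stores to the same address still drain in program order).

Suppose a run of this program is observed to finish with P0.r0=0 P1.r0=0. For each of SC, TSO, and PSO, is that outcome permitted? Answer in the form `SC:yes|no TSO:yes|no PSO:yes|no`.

outcome vector order: (P0.r0,P1.r0)
under SC → 02; 20; 22
under TSO → 00; 02; 20; 22
under PSO → 00; 02; 20; 22
target 00 ∈ {TSO,PSO}

SC:no TSO:yes PSO:yes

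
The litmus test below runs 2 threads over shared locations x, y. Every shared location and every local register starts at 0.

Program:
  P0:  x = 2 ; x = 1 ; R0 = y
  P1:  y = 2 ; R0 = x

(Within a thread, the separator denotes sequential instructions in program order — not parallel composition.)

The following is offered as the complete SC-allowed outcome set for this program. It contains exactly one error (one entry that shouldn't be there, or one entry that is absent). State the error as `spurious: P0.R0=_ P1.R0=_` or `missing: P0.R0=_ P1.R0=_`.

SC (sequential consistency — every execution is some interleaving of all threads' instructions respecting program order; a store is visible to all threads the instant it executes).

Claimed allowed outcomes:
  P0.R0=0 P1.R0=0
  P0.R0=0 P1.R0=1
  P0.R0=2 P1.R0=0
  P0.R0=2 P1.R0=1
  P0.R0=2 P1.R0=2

outcome vector order: (P0.R0,P1.R0)
SC: 4 outcomes — {<0 1>, <2 0>, <2 1>, <2 2>}
claimed∖SC = {<0 0>}

spurious: P0.R0=0 P1.R0=0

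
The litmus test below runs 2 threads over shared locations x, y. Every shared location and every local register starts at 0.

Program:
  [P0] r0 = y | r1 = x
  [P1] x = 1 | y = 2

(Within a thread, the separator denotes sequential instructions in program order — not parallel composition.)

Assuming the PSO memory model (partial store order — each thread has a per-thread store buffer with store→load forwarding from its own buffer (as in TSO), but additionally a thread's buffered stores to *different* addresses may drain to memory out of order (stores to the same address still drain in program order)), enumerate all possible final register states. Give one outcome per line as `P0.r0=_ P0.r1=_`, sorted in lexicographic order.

outcome vector order: (P0.r0,P0.r1)
|PSO outcomes| = 4

P0.r0=0 P0.r1=0
P0.r0=0 P0.r1=1
P0.r0=2 P0.r1=0
P0.r0=2 P0.r1=1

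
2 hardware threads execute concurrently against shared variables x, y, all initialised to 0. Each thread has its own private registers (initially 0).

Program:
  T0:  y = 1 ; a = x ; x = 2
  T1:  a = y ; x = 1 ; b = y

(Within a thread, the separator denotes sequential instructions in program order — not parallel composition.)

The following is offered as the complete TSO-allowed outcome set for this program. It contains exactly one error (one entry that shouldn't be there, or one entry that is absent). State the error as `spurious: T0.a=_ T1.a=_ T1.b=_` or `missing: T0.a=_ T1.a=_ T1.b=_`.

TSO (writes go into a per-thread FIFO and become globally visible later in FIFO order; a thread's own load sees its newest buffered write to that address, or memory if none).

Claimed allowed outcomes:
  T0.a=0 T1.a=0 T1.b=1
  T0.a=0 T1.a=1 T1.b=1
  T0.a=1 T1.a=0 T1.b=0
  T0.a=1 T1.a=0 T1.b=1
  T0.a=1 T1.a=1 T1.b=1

outcome vector order: (T0.a,T1.a,T1.b)
[TSO] allowed = {<0 0 0>, <0 0 1>, <0 1 1>, <1 0 0>, <1 0 1>, <1 1 1>}
TSO∖claimed = {<0 0 0>}

missing: T0.a=0 T1.a=0 T1.b=0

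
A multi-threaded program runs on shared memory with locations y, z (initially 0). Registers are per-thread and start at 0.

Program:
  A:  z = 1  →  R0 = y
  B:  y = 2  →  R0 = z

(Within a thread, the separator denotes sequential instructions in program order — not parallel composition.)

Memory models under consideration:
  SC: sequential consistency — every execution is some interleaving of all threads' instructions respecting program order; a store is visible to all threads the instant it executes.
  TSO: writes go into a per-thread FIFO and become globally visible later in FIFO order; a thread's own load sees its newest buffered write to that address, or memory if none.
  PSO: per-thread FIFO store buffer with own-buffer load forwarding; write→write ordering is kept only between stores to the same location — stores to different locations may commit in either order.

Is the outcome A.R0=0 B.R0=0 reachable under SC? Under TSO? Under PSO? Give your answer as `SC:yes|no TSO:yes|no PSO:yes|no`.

outcome vector order: (A.R0,B.R0)
SC (3): (0,1); (2,0); (2,1)
TSO (4): (0,0); (0,1); (2,0); (2,1)
PSO (4): (0,0); (0,1); (2,0); (2,1)
target (0,0) ∈ {TSO,PSO}

SC:no TSO:yes PSO:yes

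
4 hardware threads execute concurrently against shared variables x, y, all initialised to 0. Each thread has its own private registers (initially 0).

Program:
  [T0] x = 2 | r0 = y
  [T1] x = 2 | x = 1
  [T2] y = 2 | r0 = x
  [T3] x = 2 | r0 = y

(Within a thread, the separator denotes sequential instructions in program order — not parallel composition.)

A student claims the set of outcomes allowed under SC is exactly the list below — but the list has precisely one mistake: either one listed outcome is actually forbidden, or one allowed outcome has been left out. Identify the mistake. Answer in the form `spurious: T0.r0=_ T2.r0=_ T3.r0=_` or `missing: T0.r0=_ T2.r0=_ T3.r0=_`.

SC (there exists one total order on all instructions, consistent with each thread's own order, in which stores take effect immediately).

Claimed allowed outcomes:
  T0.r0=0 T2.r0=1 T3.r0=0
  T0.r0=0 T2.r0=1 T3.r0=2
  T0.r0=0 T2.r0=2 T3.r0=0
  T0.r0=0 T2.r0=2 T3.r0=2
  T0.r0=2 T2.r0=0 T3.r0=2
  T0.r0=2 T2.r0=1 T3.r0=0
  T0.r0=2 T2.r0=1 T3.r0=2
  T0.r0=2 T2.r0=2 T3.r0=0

missing: T0.r0=2 T2.r0=2 T3.r0=2

outcome vector order: (T0.r0,T2.r0,T3.r0)
SC: 9 outcomes — {010, 012, 020, 022, 202, 210, 212, 220, 222}
SC∖claimed = {222}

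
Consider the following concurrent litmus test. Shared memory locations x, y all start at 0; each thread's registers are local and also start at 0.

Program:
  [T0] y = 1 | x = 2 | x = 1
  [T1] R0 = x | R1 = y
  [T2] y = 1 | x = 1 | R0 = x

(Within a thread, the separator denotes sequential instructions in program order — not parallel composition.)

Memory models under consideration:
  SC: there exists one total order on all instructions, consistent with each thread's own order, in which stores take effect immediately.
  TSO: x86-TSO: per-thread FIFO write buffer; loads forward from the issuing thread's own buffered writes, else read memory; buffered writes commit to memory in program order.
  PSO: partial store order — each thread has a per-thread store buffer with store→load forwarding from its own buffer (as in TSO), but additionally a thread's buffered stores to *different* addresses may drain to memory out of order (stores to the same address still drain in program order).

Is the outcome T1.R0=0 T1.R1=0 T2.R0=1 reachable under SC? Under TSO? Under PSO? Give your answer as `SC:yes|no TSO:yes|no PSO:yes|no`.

SC:yes TSO:yes PSO:yes

outcome vector order: (T1.R0,T1.R1,T2.R0)
SC (8): 001; 002; 011; 012; 111; 112; 211; 212
TSO (8): 001; 002; 011; 012; 111; 112; 211; 212
PSO (12): 001; 002; 011; 012; 101; 102; 111; 112; 201; 202; 211; 212
target 001 ∈ {SC,TSO,PSO}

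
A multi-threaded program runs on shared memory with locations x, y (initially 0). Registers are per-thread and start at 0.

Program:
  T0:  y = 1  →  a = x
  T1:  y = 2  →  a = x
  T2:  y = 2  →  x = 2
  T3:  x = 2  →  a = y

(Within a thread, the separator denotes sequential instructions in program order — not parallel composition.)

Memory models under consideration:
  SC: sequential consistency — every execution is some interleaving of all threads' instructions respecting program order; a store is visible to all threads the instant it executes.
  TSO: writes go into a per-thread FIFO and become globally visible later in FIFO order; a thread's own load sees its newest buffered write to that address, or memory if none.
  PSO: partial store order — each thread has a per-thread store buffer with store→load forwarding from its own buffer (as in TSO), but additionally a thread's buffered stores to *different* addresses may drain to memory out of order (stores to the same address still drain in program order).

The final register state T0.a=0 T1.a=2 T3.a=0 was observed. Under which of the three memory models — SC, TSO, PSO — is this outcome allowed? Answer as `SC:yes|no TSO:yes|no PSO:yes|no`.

SC:no TSO:yes PSO:yes

outcome vector order: (T0.a,T1.a,T3.a)
[SC] allowed = {(0,0,1); (0,0,2); (0,2,1); (0,2,2); (2,0,1); (2,0,2); (2,2,0); (2,2,1); (2,2,2)}
[TSO] allowed = {(0,0,0); (0,0,1); (0,0,2); (0,2,0); (0,2,1); (0,2,2); (2,0,0); (2,0,1); (2,0,2); (2,2,0); (2,2,1); (2,2,2)}
[PSO] allowed = {(0,0,0); (0,0,1); (0,0,2); (0,2,0); (0,2,1); (0,2,2); (2,0,0); (2,0,1); (2,0,2); (2,2,0); (2,2,1); (2,2,2)}
target (0,2,0) ∈ {TSO,PSO}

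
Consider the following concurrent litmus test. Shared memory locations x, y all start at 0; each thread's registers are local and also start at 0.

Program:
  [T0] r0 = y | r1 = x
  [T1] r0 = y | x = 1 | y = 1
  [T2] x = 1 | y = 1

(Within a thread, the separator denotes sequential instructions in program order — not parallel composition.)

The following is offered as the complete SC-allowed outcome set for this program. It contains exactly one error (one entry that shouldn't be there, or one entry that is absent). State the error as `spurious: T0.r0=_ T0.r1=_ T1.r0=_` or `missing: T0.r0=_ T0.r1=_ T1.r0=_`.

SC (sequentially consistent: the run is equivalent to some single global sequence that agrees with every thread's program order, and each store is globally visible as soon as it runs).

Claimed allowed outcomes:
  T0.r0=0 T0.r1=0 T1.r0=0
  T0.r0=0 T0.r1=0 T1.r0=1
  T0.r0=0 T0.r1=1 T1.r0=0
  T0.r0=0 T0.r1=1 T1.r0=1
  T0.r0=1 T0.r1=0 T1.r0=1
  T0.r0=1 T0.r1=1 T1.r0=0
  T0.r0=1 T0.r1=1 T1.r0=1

outcome vector order: (T0.r0,T0.r1,T1.r0)
[SC] allowed = {<0 0 0> <0 0 1> <0 1 0> <0 1 1> <1 1 0> <1 1 1>}
claimed∖SC = {<1 0 1>}

spurious: T0.r0=1 T0.r1=0 T1.r0=1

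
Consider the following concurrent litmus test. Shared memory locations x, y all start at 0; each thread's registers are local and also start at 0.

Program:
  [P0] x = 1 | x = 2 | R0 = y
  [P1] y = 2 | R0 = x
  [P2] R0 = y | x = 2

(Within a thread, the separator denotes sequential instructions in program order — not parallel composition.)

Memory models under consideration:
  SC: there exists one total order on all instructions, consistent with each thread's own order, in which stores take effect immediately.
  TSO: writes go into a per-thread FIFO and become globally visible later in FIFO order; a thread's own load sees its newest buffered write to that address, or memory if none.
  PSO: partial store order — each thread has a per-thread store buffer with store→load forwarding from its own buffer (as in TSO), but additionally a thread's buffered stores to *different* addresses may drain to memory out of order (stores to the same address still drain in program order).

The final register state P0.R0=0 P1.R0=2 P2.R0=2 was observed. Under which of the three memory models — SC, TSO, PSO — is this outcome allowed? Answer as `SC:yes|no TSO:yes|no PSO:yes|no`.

SC:yes TSO:yes PSO:yes

outcome vector order: (P0.R0,P1.R0,P2.R0)
[SC] allowed = {(0,2,0), (0,2,2), (2,0,0), (2,0,2), (2,1,0), (2,1,2), (2,2,0), (2,2,2)}
[TSO] allowed = {(0,0,0), (0,0,2), (0,1,0), (0,1,2), (0,2,0), (0,2,2), (2,0,0), (2,0,2), (2,1,0), (2,1,2), (2,2,0), (2,2,2)}
[PSO] allowed = {(0,0,0), (0,0,2), (0,1,0), (0,1,2), (0,2,0), (0,2,2), (2,0,0), (2,0,2), (2,1,0), (2,1,2), (2,2,0), (2,2,2)}
target (0,2,2) ∈ {SC,TSO,PSO}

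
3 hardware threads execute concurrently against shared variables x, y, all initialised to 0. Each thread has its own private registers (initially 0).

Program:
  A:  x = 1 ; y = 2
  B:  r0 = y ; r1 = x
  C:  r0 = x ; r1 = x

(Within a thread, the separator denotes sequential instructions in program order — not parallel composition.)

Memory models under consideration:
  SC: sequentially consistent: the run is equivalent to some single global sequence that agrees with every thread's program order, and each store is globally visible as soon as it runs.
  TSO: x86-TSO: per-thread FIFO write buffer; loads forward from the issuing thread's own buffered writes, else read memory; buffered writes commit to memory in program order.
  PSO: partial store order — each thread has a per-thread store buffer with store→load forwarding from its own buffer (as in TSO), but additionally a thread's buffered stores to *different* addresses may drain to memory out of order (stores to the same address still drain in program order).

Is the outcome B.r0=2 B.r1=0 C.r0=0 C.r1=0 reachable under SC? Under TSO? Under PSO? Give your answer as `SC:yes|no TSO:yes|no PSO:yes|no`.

SC:no TSO:no PSO:yes

outcome vector order: (B.r0,B.r1,C.r0,C.r1)
SC: 9 outcomes — {0000, 0001, 0011, 0100, 0101, 0111, 2100, 2101, 2111}
TSO: 9 outcomes — {0000, 0001, 0011, 0100, 0101, 0111, 2100, 2101, 2111}
PSO: 12 outcomes — {0000, 0001, 0011, 0100, 0101, 0111, 2000, 2001, 2011, 2100, 2101, 2111}
target 2000 ∈ {PSO}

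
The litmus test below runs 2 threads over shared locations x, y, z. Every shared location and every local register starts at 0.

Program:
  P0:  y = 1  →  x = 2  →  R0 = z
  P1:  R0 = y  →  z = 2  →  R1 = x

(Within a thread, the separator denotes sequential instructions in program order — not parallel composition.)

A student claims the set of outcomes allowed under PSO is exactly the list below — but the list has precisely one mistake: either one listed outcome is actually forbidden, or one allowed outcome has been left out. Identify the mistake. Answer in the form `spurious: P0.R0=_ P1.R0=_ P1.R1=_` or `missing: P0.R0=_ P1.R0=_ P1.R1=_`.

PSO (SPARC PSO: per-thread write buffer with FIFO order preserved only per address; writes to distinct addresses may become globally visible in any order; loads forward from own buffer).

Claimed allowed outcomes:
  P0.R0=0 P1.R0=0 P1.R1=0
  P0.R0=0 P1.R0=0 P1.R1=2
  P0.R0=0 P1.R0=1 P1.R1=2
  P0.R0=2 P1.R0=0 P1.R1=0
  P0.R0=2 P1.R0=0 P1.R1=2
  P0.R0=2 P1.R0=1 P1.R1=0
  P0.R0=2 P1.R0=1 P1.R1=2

missing: P0.R0=0 P1.R0=1 P1.R1=0

outcome vector order: (P0.R0,P1.R0,P1.R1)
PSO: 8 outcomes — {000 002 010 012 200 202 210 212}
PSO∖claimed = {010}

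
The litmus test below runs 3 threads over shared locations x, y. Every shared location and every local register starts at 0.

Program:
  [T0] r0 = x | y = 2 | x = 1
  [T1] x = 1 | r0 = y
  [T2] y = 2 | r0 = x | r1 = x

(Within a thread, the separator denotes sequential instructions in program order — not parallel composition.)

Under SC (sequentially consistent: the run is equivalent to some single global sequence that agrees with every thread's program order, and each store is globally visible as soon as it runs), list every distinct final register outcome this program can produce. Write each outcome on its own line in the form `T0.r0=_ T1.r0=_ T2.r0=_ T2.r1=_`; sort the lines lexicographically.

T0.r0=0 T1.r0=0 T2.r0=1 T2.r1=1
T0.r0=0 T1.r0=2 T2.r0=0 T2.r1=0
T0.r0=0 T1.r0=2 T2.r0=0 T2.r1=1
T0.r0=0 T1.r0=2 T2.r0=1 T2.r1=1
T0.r0=1 T1.r0=0 T2.r0=1 T2.r1=1
T0.r0=1 T1.r0=2 T2.r0=0 T2.r1=0
T0.r0=1 T1.r0=2 T2.r0=0 T2.r1=1
T0.r0=1 T1.r0=2 T2.r0=1 T2.r1=1

outcome vector order: (T0.r0,T1.r0,T2.r0,T2.r1)
|SC outcomes| = 8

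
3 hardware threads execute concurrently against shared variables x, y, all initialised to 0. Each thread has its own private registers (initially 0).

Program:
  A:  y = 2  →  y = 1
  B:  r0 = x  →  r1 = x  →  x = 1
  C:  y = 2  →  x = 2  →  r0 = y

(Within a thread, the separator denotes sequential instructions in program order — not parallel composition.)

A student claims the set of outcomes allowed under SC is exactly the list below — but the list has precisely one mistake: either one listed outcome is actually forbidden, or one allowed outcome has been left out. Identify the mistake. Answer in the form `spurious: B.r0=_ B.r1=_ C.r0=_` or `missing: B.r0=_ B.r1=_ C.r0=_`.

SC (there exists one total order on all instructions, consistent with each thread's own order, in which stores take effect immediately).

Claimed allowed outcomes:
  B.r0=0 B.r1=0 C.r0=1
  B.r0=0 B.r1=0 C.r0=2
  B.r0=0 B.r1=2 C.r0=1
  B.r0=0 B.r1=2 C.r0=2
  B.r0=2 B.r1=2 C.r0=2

missing: B.r0=2 B.r1=2 C.r0=1

outcome vector order: (B.r0,B.r1,C.r0)
SC: 6 outcomes — {(0,0,1); (0,0,2); (0,2,1); (0,2,2); (2,2,1); (2,2,2)}
SC∖claimed = {(2,2,1)}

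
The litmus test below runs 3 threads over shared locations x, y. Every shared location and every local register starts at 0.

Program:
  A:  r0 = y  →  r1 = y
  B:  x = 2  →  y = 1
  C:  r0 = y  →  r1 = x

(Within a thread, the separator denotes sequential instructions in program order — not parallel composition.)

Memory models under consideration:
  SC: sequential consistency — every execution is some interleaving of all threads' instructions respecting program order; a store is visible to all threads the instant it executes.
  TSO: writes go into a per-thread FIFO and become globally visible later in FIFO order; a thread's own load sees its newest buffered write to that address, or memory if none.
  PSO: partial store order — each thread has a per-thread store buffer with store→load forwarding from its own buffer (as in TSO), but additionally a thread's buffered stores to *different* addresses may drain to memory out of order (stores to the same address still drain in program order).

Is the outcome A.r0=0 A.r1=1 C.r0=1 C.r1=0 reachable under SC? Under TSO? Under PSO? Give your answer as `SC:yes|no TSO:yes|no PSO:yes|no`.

outcome vector order: (A.r0,A.r1,C.r0,C.r1)
SC (9): (0,0,0,0) (0,0,0,2) (0,0,1,2) (0,1,0,0) (0,1,0,2) (0,1,1,2) (1,1,0,0) (1,1,0,2) (1,1,1,2)
TSO (9): (0,0,0,0) (0,0,0,2) (0,0,1,2) (0,1,0,0) (0,1,0,2) (0,1,1,2) (1,1,0,0) (1,1,0,2) (1,1,1,2)
PSO (12): (0,0,0,0) (0,0,0,2) (0,0,1,0) (0,0,1,2) (0,1,0,0) (0,1,0,2) (0,1,1,0) (0,1,1,2) (1,1,0,0) (1,1,0,2) (1,1,1,0) (1,1,1,2)
target (0,1,1,0) ∈ {PSO}

SC:no TSO:no PSO:yes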